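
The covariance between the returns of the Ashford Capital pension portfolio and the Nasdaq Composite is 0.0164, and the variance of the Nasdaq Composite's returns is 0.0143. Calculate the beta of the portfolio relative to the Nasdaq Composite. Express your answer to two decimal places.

β = Cov(Rp, Rm) / Var(Rm) = 0.0164 / 0.0143 = 1.1469

1.15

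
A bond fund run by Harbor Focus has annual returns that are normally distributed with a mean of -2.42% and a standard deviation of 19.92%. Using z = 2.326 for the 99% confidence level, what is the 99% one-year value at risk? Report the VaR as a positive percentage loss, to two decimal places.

VaR (as % loss) = −(μ − z·σ) = −(-2.42% − 2.326 × 19.92%) = −(-48.75392%) = 48.75392%

48.75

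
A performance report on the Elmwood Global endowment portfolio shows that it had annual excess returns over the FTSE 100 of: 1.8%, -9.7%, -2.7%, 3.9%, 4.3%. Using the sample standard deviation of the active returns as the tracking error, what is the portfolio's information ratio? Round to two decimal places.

-0.08

Mean return r̄ = -2.40 / 5 = -0.4800%
Σ(r − r̄)² = 137.1680; sample σ = √(137.1680/4) = 5.8559%
IR = r̄ / tracking error = -0.4800 / 5.8559 = -0.0820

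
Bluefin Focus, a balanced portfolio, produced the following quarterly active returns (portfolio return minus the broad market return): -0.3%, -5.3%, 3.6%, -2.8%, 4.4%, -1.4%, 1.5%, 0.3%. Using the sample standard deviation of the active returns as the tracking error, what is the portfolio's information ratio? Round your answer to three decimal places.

r̄ = (-0.3 − 5.3 + 3.6 − 2.8 + 4.4 − 1.4 + 1.5 + 0.3) / 8 = 0.0000%
Σ(r − r̄)² = (-0.3 − 0.0000)² + (-5.3 − 0.0000)² + … = 72.6400
sample σ = √(72.6400 / 7) = √10.3771 = 3.2214%
IR = r̄ / tracking error = 0.0000 / 3.2214 = 0.0000

0.000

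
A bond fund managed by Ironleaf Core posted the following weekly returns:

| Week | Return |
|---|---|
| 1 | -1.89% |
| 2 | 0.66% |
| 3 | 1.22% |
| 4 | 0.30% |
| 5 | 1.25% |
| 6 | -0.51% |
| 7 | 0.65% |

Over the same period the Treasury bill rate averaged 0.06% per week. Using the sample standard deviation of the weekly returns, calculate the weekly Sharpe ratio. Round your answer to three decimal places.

0.162

Mean return μ = 1.680 / 7 = 0.2400%
Σ(r − μ)² = (-1.89 − 0.2400)² + (0.66 − 0.2400)² + … = 7.4280
σ = √[7.4280 / 6] = 1.1127%
Sharpe = (μ − rf) / σ = (0.2400 − 0.06) / 1.1127 = 0.1800 / 1.1127 = 0.1618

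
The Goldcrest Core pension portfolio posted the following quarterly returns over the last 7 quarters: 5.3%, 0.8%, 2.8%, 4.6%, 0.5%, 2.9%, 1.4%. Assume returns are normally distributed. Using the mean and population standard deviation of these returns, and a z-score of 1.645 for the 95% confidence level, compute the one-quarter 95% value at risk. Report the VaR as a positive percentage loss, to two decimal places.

Mean return r̄ = 18.30 / 7 = 2.6143%
Σ(r − r̄)² = 20.5086; population σ = √(20.5086/7) = 1.7117%
VaR = −(r̄ − z·σ) = −(2.6143 − 1.645 × 1.7117) = −(-0.2014) = 0.2014%

0.20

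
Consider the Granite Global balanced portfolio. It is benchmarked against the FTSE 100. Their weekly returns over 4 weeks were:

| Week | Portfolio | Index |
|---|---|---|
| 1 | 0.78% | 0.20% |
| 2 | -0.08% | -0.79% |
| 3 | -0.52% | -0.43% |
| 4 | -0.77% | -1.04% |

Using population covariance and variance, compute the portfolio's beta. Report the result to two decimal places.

1.08

r̄p = -0.1475%,  r̄m = -0.5150%
Cov = Σ(rp − r̄p)(rm − r̄m) / 4 = 0.2349
Var(rm) = Σ(rm − r̄m)² / 4 = 0.2174
β = Cov / Var = 0.2349 / 0.2174 = 1.0805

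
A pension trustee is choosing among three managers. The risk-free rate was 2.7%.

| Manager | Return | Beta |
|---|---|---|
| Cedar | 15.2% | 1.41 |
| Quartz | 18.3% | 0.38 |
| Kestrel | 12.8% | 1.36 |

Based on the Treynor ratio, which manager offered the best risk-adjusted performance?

Cedar: Treynor = (15.2% − 2.7%) / 1.41 = 8.865
Quartz: Treynor = (18.3% − 2.7%) / 0.38 = 41.053
Kestrel: Treynor = (12.8% − 2.7%) / 1.36 = 7.426
Highest: Quartz (41.053).

Quartz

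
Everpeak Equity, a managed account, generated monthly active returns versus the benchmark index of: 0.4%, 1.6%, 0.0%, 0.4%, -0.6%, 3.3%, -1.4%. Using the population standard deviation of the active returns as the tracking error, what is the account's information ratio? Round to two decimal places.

0.37

r̄ = (0.4 + 1.6 + 0 + 0.4 − 0.6 + 3.3 − 1.4) / 7 = 3.70 / 7 = 0.5286%
Population std dev = √[14.1343 / 7] = 1.4210%
IR = r̄ / tracking error = 0.5286 / 1.4210 = 0.3720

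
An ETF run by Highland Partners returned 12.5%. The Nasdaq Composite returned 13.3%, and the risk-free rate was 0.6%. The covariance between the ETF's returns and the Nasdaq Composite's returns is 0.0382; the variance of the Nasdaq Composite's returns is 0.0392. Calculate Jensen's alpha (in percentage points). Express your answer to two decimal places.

-0.48

β = Cov / Var = 0.0382 / 0.0392 = 0.9745
E[R] = Rf + β(Rm − Rf) = 0.6% + 0.9745 × (13.3% − 0.6%) = 12.9762%
α = Rp − E[R] = 12.5% − 12.9762% = -0.4762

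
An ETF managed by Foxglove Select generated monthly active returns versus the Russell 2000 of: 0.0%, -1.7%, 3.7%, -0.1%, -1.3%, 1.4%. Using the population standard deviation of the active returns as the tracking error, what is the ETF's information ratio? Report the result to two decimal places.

r̄ = (0 − 1.7 + 3.7 − 0.1 − 1.3 + 1.4) / 6 = 2.00 / 6 = 0.3333%
Σ(r − r̄)² = (0 − 0.3333)² + (-1.7 − 0.3333)² + (3.7 − 0.3333)² + … = 19.5733
σ = √[19.5733 / 6] = 1.8062%
IR = r̄ / tracking error = 0.3333 / 1.8062 = 0.1845

0.18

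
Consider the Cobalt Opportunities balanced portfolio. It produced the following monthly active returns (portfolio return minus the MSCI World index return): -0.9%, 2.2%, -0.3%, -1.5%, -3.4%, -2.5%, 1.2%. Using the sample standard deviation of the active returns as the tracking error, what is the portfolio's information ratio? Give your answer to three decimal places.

-0.376

Mean return μ = -5.20 / 7 = -0.7429%
Sample σ = √[Σ(r − μ)² / 6] = √[23.3771 / 6] = √3.8962 = 1.9739%
IR = μ / tracking error = -0.7429 / 1.9739 = -0.3764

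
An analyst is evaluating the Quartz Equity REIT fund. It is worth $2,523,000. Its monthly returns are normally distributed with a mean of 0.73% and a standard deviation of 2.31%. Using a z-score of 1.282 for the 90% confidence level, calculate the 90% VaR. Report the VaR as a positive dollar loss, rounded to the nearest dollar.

Return at the 90% tail: μ − z·σ = 0.73% − 1.282 × 2.31% = 0.73 − 2.96142 = -2.23142%
VaR = −(-2.23142%) × $2,523,000 = 2.23142% × $2,523,000 = $56,299

$56,299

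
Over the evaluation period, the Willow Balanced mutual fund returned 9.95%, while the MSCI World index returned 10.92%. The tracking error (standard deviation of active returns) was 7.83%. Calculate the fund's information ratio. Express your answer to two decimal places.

IR = (Rp − Rb) / TE = (9.95% − 10.92%) / 7.83% = -0.97% / 7.83% = -0.1239

-0.12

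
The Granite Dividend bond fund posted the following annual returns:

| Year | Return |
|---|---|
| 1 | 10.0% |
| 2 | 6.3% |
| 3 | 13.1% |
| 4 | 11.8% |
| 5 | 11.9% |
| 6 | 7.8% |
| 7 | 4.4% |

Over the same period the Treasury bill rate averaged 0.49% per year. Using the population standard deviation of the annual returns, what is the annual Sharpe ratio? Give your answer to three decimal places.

2.942

r̄ = (10 + 6.3 + 13.1 + 11.8 + 11.9 + 7.8 + 4.4) / 7 = 65.30 / 7 = 9.3286%
Population std dev = √[63.1943 / 7] = 3.0046%
Sharpe = (r̄ − rf) / σ = (9.3286 − 0.49) / 3.0046 = 8.8386 / 3.0046 = 2.9417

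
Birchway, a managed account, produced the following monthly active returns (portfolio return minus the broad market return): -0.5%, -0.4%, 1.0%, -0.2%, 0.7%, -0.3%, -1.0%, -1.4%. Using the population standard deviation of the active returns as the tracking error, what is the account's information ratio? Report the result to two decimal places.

r̄ = (-0.5 − 0.4 + 1 − 0.2 + 0.7 − 0.3 − 1 − 1.4) / 8 = -2.10 / 8 = -0.2625%
Population std dev = √[4.4388 / 8] = 0.7449%
IR = r̄ / tracking error = -0.2625 / 0.7449 = -0.3524

-0.35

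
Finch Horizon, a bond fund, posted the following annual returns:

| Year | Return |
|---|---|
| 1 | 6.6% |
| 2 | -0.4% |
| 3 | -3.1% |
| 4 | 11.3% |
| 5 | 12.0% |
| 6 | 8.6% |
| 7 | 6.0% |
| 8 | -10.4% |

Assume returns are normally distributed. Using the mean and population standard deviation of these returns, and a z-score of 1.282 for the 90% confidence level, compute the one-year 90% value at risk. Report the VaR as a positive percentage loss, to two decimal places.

r̄ = (6.6 − 0.4 − 3.1 + 11.3 + 12 + 8.6 + 6 − 10.4) / 8 = 3.8250%
Population σ = √[Σ(r − r̄)² / 8] = √[426.0950 / 8] = √53.2619 = 7.2981%
VaR = −(r̄ − z·σ) = −(3.8250 − 1.282 × 7.2981) = −(-5.5312) = 5.5312%

5.53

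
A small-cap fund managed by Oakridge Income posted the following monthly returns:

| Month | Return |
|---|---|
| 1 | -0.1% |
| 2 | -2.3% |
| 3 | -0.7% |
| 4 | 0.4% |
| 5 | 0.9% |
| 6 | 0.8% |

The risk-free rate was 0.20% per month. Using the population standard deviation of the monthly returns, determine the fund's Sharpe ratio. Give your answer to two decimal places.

-0.33

r̄ = (-0.1 − 2.3 − 0.7 + 0.4 + 0.9 + 0.8) / 6 = -0.1667%
Σ(r − r̄)² = 7.2333; population σ = √(7.2333/6) = 1.0980%
Sharpe = (r̄ − rf) / σ = (-0.1667 − 0.2) / 1.0980 = -0.3667 / 1.0980 = -0.3340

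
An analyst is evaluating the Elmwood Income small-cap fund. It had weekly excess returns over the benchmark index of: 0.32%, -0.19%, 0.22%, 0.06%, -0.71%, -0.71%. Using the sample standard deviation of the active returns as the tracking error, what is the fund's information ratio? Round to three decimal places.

-0.371

Mean return r̄ = -1.010 / 6 = -0.1683%
Sample std dev = √[1.0287 / 5] = 0.4536%
IR = r̄ / tracking error = -0.1683 / 0.4536 = -0.3710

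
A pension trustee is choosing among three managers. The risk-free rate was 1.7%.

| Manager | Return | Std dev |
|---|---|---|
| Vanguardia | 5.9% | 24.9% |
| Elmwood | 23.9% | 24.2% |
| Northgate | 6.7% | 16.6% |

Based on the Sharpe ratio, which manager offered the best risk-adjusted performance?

Elmwood

Vanguardia: Sharpe ratio = (5.9% − 1.7%) / 24.9% = 0.169
Elmwood: Sharpe ratio = (23.9% − 1.7%) / 24.2% = 0.917
Northgate: Sharpe ratio = (6.7% − 1.7%) / 16.6% = 0.301
Highest: Elmwood (0.917).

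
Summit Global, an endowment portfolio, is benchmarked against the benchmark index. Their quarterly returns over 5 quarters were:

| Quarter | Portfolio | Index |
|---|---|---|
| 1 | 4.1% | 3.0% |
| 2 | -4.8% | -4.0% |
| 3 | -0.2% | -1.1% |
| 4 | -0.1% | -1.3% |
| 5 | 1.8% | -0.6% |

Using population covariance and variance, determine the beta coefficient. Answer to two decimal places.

1.25

r̄p = 0.1600%,  r̄m = -0.8000%
Cov = Σ(rp − r̄p)(rm − r̄m) / 5 = 6.2820
Var(rm) = Σ(rm − r̄m)² / 5 = 5.0120
β = Cov / Var = 6.2820 / 5.0120 = 1.2534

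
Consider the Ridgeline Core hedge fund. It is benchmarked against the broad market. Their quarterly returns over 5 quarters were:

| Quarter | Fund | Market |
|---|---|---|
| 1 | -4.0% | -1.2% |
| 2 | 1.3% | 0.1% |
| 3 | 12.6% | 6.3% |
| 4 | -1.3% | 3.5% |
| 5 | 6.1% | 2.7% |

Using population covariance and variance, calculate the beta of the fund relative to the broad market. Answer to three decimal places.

r̄p = 2.9400%,  r̄m = 2.2800%
Cov = Σ(rp − r̄p)(rm − r̄m) / 5 = 12.5428
Var(rm) = Σ(rm − r̄m)² / 5 = 6.9376
β = Cov / Var = 12.5428 / 6.9376 = 1.8079

1.808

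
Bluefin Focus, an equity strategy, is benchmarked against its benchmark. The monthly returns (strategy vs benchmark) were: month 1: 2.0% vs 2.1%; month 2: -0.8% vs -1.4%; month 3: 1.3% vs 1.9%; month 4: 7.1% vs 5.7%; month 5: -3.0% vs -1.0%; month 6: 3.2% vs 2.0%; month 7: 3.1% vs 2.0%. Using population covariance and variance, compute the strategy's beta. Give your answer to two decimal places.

1.30

r̄p = 1.8429%,  r̄m = 1.6143%
Cov = Σ(rp − r̄p)(rm − r̄m) / 7 = 6.1480
Var(rm) = Σ(rm − r̄m)² / 7 = 4.7469
β = Cov / Var = 6.1480 / 4.7469 = 1.2952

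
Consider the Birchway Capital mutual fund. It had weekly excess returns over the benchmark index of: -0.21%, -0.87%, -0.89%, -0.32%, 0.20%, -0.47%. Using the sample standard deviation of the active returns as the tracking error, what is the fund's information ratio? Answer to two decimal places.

r̄ = (-0.21 − 0.87 − 0.89 − 0.32 + 0.2 − 0.47) / 6 = -0.4267%
Sample std dev = √[0.8641 / 5] = 0.4157%
IR = r̄ / tracking error = -0.4267 / 0.4157 = -1.0265

-1.03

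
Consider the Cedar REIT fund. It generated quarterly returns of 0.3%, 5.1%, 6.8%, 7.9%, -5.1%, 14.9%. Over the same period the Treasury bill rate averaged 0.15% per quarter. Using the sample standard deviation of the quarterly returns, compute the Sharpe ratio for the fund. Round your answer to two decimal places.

μ = (0.3 + 5.1 + 6.8 + 7.9 − 5.1 + 14.9) / 6 = 29.90 / 6 = 4.9833%
Sample σ = √[Σ(r − μ)² / 5] = √[233.7683 / 5] = √46.7537 = 6.8377%
Sharpe = (μ − rf) / σ = (4.9833 − 0.15) / 6.8377 = 4.8333 / 6.8377 = 0.7069

0.71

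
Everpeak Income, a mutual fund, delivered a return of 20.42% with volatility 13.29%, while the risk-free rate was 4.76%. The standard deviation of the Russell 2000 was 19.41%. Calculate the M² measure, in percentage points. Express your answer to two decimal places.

Sharpe = (Rp − Rf) / σp = (20.42% − 4.76%) / 13.29% = 1.1783
M² = Rf + Sharpe × σm = 4.76% + 1.1783 × 19.41% = 27.6308%

27.63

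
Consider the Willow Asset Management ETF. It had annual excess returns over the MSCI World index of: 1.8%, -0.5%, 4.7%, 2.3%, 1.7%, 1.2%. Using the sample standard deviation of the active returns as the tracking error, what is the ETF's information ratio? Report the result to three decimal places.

μ = (1.8 − 0.5 + 4.7 + 2.3 + 1.7 + 1.2) / 6 = 11.20 / 6 = 1.8667%
Sample σ = √[Σ(r − μ)² / 5] = √[14.2933 / 5] = √2.8587 = 1.6908%
IR = μ / tracking error = 1.8667 / 1.6908 = 1.1040

1.104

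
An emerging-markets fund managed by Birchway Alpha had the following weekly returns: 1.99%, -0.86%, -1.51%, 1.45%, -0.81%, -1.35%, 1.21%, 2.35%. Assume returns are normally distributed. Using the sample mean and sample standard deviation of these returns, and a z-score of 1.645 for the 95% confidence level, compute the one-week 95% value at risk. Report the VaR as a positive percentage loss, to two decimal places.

Mean return r̄ = 2.470 / 8 = 0.3088%
Σ(r − r̄)² = (1.99 − 0.3088)² + (-0.86 − 0.3088)² + … = 17.7849
σ = √[17.7849 / 7] = 1.5940%
VaR = −(r̄ − z·σ) = −(0.3088 − 1.645 × 1.5940) = −(-2.3133) = 2.3133%

2.31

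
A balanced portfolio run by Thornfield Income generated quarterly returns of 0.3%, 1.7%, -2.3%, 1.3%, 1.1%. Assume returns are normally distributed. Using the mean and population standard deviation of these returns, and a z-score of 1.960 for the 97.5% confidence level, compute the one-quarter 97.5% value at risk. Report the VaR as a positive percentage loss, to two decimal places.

2.39

Mean return r̄ = 2.10 / 5 = 0.4200%
Population σ = √[Σ(r − r̄)² / 5] = √[10.2880 / 5] = √2.0576 = 1.4344%
VaR = −(r̄ − z·σ) = −(0.4200 − 1.960 × 1.4344) = −(-2.3914) = 2.3914%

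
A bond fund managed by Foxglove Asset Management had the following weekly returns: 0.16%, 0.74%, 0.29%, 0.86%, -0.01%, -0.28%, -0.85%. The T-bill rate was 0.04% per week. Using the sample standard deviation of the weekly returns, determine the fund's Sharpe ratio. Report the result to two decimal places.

Mean return μ = 0.910 / 7 = 0.1300%
Sample σ = √[Σ(r − μ)² / 6] = √[2.0796 / 6] = √0.3466 = 0.5887%
Sharpe = (μ − rf) / σ = (0.1300 − 0.04) / 0.5887 = 0.0900 / 0.5887 = 0.1529

0.15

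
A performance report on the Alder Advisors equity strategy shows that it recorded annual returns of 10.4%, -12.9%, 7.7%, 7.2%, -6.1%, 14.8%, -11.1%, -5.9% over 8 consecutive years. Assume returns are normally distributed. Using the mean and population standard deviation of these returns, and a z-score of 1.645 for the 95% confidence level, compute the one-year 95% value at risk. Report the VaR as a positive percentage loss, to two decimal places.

Mean return μ = 4.10 / 8 = 0.5125%
Σ(r − μ)² = (10.4 − 0.5125)² + (-12.9 − 0.5125)² + … = 797.8688
population σ = √(797.8688 / 8) = √99.7336 = 9.9867%
VaR = −(μ − z·σ) = −(0.5125 − 1.645 × 9.9867) = −(-15.9156) = 15.9156%

15.92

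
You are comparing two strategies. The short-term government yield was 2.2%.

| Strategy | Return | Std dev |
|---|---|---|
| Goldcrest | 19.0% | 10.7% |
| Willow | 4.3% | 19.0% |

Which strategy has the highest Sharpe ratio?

Goldcrest

Goldcrest: Sharpe ratio = (19.0% − 2.2%) / 10.7% = 1.570
Willow: Sharpe ratio = (4.3% − 2.2%) / 19.0% = 0.111
Highest: Goldcrest (1.570).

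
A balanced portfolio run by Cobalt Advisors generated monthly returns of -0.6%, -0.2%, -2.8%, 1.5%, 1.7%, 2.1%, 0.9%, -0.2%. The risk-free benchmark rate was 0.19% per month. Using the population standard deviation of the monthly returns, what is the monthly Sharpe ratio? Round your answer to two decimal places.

0.07

μ = (-0.6 − 0.2 − 2.8 + 1.5 + 1.7 + 2.1 + 0.9 − 0.2) / 8 = 2.40 / 8 = 0.3000%
Population σ = √[Σ(r − μ)² / 8] = √[17.9200 / 8] = √2.2400 = 1.4967%
Sharpe = (μ − rf) / σ = (0.3000 − 0.19) / 1.4967 = 0.1100 / 1.4967 = 0.0735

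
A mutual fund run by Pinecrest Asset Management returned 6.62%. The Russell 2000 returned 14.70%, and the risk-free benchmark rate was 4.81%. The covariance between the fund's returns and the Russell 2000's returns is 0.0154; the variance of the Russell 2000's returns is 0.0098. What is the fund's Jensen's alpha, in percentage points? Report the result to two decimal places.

-13.73

β = Cov / Var = 0.0154 / 0.0098 = 1.5714
E[R] = Rf + β(Rm − Rf) = 4.81% + 1.5714 × (14.70% − 4.81%) = 20.3511%
α = Rp − E[R] = 6.62% − 20.3511% = -13.7311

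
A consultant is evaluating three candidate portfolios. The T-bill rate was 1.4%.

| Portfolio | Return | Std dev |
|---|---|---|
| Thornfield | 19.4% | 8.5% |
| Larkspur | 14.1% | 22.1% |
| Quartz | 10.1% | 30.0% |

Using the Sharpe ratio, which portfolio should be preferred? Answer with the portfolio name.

Thornfield

Thornfield: Sharpe ratio = (19.4% − 1.4%) / 8.5% = 2.118
Larkspur: Sharpe ratio = (14.1% − 1.4%) / 22.1% = 0.575
Quartz: Sharpe ratio = (10.1% − 1.4%) / 30.0% = 0.290
Highest: Thornfield (2.118).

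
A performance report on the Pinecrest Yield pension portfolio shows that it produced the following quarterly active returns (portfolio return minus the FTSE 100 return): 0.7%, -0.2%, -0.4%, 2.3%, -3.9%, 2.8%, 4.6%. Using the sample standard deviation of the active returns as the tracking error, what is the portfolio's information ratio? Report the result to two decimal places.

0.31

r̄ = (0.7 − 0.2 − 0.4 + 2.3 − 3.9 + 2.8 + 4.6) / 7 = 5.90 / 7 = 0.8429%
Σ(r − r̄)² = (0.7 − 0.8429)² + (-0.2 − 0.8429)² + … = 45.2171
σ = √[45.2171 / 6] = 2.7452%
IR = r̄ / tracking error = 0.8429 / 2.7452 = 0.3070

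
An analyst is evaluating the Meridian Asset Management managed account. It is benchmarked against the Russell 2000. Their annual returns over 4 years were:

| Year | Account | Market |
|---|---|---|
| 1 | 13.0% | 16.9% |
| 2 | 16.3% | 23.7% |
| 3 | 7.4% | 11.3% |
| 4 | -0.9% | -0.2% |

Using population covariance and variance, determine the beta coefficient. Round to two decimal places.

r̄p = 8.9500%,  r̄m = 12.9250%
Cov = Σ(rp − r̄p)(rm − r̄m) / 4 = 56.7738
Var(rm) = Σ(rm − r̄m)² / 4 = 76.7019
β = Cov / Var = 56.7738 / 76.7019 = 0.7402

0.74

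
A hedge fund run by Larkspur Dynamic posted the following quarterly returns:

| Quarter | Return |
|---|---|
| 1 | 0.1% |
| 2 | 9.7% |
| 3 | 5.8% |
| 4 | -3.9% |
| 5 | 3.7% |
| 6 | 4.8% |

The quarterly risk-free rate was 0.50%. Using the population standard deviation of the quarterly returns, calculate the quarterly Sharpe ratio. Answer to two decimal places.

r̄ = (0.1 + 9.7 + 5.8 − 3.9 + 3.7 + 4.8) / 6 = 3.3667%
Σ(r − r̄)² = (0.1 − 3.3667)² + (9.7 − 3.3667)² + … = 111.6733
σ = √[111.6733 / 6] = 4.3142%
Sharpe = (r̄ − rf) / σ = (3.3667 − 0.5) / 4.3142 = 2.8667 / 4.3142 = 0.6645

0.66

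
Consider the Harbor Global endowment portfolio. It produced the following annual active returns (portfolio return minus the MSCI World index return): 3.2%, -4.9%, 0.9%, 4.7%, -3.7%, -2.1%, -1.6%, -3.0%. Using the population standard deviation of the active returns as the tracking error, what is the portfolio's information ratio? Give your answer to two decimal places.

Mean return r̄ = -6.50 / 8 = -0.8125%
Population σ = √[Σ(r − r̄)² / 8] = √[81.5288 / 8] = √10.1911 = 3.1924%
IR = r̄ / tracking error = -0.8125 / 3.1924 = -0.2545

-0.25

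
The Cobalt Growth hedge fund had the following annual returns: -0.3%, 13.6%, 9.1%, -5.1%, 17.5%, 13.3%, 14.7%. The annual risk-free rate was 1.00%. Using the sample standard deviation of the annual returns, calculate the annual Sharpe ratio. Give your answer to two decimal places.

Mean return μ = 62.80 / 7 = 8.9714%
Σ(r − μ)² = 429.6943; sample σ = √(429.6943/6) = 8.4626%
Sharpe = (μ − rf) / σ = (8.9714 − 1) / 8.4626 = 7.9714 / 8.4626 = 0.9420

0.94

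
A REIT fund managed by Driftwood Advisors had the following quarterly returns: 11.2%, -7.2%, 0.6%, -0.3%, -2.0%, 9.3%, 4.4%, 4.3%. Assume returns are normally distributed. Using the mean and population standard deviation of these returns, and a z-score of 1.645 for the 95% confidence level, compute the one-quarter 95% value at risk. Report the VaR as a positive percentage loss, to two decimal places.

6.74

μ = (11.2 − 7.2 + 0.6 − 0.3 − 2 + 9.3 + 4.4 + 4.3) / 8 = 20.30 / 8 = 2.5375%
Population std dev = √[254.5588 / 8] = 5.6409%
VaR = −(μ − z·σ) = −(2.5375 − 1.645 × 5.6409) = −(-6.7418) = 6.7418%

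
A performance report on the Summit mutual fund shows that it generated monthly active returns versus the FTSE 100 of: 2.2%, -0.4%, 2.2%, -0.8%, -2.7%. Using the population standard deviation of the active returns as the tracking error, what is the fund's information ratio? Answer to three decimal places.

0.053

Mean return r̄ = 0.50 / 5 = 0.1000%
Population std dev = √[17.7200 / 5] = 1.8826%
IR = r̄ / tracking error = 0.1000 / 1.8826 = 0.0531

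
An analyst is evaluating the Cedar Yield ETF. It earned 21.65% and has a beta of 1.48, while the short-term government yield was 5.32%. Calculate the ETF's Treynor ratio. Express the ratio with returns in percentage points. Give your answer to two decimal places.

Treynor = (Rp − Rf) / β = (21.65% − 5.32%) / 1.48 = 16.33 / 1.48 = 11.0338

11.03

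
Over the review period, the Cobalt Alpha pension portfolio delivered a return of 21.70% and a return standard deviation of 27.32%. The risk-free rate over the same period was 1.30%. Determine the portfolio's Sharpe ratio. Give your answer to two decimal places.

Sharpe = (Rp − Rf) / σp = (21.70% − 1.30%) / 27.32% = 20.40% / 27.32% = 0.7467

0.75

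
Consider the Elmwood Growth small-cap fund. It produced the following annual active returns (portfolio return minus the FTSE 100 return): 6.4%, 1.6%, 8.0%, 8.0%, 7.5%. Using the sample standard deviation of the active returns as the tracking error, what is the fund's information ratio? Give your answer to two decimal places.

r̄ = (6.4 + 1.6 + 8 + 8 + 7.5) / 5 = 6.3000%
Sample σ = √[Σ(r − r̄)² / 4] = √[29.3200 / 4] = √7.3300 = 2.7074%
IR = r̄ / tracking error = 6.3000 / 2.7074 = 2.3270

2.33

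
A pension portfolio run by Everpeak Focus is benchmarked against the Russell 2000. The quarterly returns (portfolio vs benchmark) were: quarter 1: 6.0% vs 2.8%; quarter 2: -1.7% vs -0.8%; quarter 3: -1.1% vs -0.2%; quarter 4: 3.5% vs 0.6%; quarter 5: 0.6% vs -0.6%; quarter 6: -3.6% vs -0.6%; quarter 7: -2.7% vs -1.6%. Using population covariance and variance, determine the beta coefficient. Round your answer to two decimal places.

r̄p = 0.1429%,  r̄m = -0.0571%
Cov = Σ(rp − r̄p)(rm − r̄m) / 7 = 3.8082
Var(rm) = Σ(rm − r̄m)² / 7 = 1.7339
β = Cov / Var = 3.8082 / 1.7339 = 2.1963

2.20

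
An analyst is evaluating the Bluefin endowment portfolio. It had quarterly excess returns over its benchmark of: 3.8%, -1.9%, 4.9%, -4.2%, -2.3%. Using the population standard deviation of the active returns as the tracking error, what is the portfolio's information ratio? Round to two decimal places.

0.02

r̄ = (3.8 − 1.9 + 4.9 − 4.2 − 2.3) / 5 = 0.30 / 5 = 0.0600%
Population σ = √[Σ(r − r̄)² / 5] = √[64.9720 / 5] = √12.9944 = 3.6048%
IR = r̄ / tracking error = 0.0600 / 3.6048 = 0.0166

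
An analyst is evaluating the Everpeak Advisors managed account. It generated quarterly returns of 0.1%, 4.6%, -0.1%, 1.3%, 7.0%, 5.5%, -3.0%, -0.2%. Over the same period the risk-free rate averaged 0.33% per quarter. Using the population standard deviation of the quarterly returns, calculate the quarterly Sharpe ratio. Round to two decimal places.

0.49

r̄ = (0.1 + 4.6 − 0.1 + 1.3 + 7 + 5.5 − 3 − 0.2) / 8 = 15.20 / 8 = 1.9000%
Population std dev = √[82.2800 / 8] = 3.2070%
Sharpe = (r̄ − rf) / σ = (1.9000 − 0.33) / 3.2070 = 1.5700 / 3.2070 = 0.4896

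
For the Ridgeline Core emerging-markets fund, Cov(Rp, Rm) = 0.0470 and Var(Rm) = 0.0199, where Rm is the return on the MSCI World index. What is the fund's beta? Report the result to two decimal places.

β = Cov(Rp, Rm) / Var(Rm) = 0.0470 / 0.0199 = 2.3618

2.36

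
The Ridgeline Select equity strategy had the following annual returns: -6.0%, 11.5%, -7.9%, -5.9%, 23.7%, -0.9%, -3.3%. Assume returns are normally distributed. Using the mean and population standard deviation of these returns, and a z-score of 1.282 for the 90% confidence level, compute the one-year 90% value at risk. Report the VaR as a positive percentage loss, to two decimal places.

12.28

Mean return μ = 11.20 / 7 = 1.6000%
Population σ = √[Σ(r − μ)² / 7] = √[820.9400 / 7] = √117.2771 = 10.8295%
VaR = −(μ − z·σ) = −(1.6000 − 1.282 × 10.8295) = −(-12.2834) = 12.2834%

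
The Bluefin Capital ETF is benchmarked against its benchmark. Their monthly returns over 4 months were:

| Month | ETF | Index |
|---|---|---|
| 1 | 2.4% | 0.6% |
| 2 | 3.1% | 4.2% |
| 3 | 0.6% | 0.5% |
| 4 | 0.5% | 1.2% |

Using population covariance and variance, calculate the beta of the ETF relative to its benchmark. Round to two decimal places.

0.51

r̄p = 1.6500%,  r̄m = 1.6250%
Cov = Σ(rp − r̄p)(rm − r̄m) / 4 = 1.1588
Var(rm) = Σ(rm − r̄m)² / 4 = 2.2819
β = Cov / Var = 1.1588 / 2.2819 = 0.5078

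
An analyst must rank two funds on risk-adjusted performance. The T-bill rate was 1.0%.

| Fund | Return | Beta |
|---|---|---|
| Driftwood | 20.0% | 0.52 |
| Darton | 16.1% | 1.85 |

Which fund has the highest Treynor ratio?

Driftwood: Treynor = (20.0% − 1.0%) / 0.52 = 36.538
Darton: Treynor = (16.1% − 1.0%) / 1.85 = 8.162
Highest: Driftwood (36.538).

Driftwood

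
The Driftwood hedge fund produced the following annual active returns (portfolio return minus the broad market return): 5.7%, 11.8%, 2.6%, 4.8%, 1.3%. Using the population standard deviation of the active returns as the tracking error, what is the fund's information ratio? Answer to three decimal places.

1.443

r̄ = (5.7 + 11.8 + 2.6 + 4.8 + 1.3) / 5 = 5.2400%
Σ(r − r̄)² = (5.7 − 5.2400)² + (11.8 − 5.2400)² + (2.6 − 5.2400)² + … = 65.9320
σ = √[65.9320 / 5] = 3.6313%
IR = r̄ / tracking error = 5.2400 / 3.6313 = 1.4430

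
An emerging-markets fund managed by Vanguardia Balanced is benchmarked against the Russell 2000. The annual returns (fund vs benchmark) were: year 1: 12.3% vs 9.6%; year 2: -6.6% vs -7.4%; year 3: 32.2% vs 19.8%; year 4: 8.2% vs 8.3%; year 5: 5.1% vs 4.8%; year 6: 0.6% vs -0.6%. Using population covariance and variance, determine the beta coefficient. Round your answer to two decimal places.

1.38

r̄p = 8.6333%,  r̄m = 5.7500%
Cov = Σ(rp − r̄p)(rm − r̄m) / 6 = 99.8017
Var(rm) = Σ(rm − r̄m)² / 6 = 72.1458
β = Cov / Var = 99.8017 / 72.1458 = 1.3833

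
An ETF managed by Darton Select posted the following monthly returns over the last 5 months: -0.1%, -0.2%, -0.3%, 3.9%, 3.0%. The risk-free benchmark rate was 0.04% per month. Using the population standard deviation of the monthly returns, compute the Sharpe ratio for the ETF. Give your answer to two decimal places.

0.67

Mean return r̄ = 6.30 / 5 = 1.2600%
Σ(r − r̄)² = (-0.1 − 1.2600)² + (-0.2 − 1.2600)² + … = 16.4120
σ = √[16.4120 / 5] = 1.8117%
Sharpe = (r̄ − rf) / σ = (1.2600 − 0.04) / 1.8117 = 1.2200 / 1.8117 = 0.6734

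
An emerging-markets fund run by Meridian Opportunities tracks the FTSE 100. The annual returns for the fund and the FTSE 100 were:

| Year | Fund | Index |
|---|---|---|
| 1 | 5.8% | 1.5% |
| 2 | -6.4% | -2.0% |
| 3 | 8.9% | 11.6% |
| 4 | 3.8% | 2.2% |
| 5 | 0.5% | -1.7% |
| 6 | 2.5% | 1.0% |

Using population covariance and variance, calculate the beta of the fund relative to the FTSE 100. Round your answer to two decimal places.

r̄p = 2.5167%,  r̄m = 2.1000%
Cov = Σ(rp − r̄p)(rm − r̄m) / 6 = 17.1733
Var(rm) = Σ(rm − r̄m)² / 6 = 20.5133
β = Cov / Var = 17.1733 / 20.5133 = 0.8372

0.84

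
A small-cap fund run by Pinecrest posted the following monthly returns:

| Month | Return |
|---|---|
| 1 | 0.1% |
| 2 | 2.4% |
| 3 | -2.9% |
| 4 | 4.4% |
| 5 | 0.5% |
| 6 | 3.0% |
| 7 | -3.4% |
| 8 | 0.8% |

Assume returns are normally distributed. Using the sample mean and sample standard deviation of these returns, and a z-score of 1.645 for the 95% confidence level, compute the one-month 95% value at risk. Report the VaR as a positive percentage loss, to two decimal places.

r̄ = (0.1 + 2.4 − 2.9 + 4.4 + 0.5 + 3 − 3.4 + 0.8) / 8 = 4.90 / 8 = 0.6125%
Σ(r − r̄)² = (0.1 − 0.6125)² + (2.4 − 0.6125)² + (-2.9 − 0.6125)² + … = 51.9888
sample σ = √(51.9888 / 7) = √7.4270 = 2.7253%
VaR = −(r̄ − z·σ) = −(0.6125 − 1.645 × 2.7253) = −(-3.8706) = 3.8706%

3.87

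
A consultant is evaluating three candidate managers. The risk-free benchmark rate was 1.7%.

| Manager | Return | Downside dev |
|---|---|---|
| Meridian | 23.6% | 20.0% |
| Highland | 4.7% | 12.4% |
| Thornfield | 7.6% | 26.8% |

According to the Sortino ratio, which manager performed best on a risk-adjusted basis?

Meridian: Sortino ratio = (23.6% − 1.7%) / 20.0% = 1.095
Highland: Sortino ratio = (4.7% − 1.7%) / 12.4% = 0.242
Thornfield: Sortino ratio = (7.6% − 1.7%) / 26.8% = 0.220
Highest: Meridian (1.095).

Meridian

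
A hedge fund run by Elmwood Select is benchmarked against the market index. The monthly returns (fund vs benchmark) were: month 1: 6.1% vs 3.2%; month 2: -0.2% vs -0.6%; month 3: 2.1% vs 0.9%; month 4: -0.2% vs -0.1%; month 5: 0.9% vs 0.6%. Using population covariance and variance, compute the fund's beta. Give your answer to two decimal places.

r̄p = 1.7400%,  r̄m = 0.8000%
Cov = Σ(rp − r̄p)(rm − r̄m) / 5 = 3.0260
Var(rm) = Σ(rm − r̄m)² / 5 = 1.7160
β = Cov / Var = 3.0260 / 1.7160 = 1.7634

1.76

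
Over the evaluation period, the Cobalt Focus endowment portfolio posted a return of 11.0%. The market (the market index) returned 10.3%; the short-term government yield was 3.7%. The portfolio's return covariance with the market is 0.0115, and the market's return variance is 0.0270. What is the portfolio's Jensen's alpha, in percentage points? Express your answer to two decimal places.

4.49

β = Cov / Var = 0.0115 / 0.0270 = 0.4259
E[R] = Rf + β(Rm − Rf) = 3.7% + 0.4259 × (10.3% − 3.7%) = 6.5109%
α = Rp − E[R] = 11.0% − 6.5109% = 4.4891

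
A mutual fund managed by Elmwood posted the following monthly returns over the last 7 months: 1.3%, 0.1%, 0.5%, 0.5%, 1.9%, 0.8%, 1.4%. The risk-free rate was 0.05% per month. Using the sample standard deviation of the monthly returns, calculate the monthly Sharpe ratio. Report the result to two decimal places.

1.40

r̄ = (1.3 + 0.1 + 0.5 + 0.5 + 1.9 + 0.8 + 1.4) / 7 = 6.50 / 7 = 0.9286%
Σ(r − r̄)² = 2.3743; sample σ = √(2.3743/6) = 0.6291%
Sharpe = (r̄ − rf) / σ = (0.9286 − 0.05) / 0.6291 = 0.8786 / 0.6291 = 1.3966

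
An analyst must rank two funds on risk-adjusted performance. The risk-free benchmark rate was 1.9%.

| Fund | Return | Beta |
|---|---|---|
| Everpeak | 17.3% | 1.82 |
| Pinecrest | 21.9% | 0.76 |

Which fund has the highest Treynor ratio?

Pinecrest

Everpeak: Treynor = (17.3% − 1.9%) / 1.82 = 8.462
Pinecrest: Treynor = (21.9% − 1.9%) / 0.76 = 26.316
Highest: Pinecrest (26.316).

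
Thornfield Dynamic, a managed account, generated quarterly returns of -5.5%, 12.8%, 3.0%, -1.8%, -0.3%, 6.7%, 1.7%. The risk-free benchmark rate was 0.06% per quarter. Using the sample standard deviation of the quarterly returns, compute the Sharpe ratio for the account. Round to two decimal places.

0.39

r̄ = (-5.5 + 12.8 + 3 − 1.8 − 0.3 + 6.7 + 1.7) / 7 = 2.3714%
Sample std dev = √[214.8343 / 6] = 5.9838%
Sharpe = (r̄ − rf) / σ = (2.3714 − 0.06) / 5.9838 = 2.3114 / 5.9838 = 0.3863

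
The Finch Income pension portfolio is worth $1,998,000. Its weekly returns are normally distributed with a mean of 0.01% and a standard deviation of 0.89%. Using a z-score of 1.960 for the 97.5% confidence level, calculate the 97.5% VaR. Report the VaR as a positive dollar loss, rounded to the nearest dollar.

$34,653

Return at the 97.5% tail: μ − z·σ = 0.01% − 1.960 × 0.89% = 0.01 − 1.7444 = -1.7344%
VaR = −(-1.7344%) × $1,998,000 = 1.7344% × $1,998,000 = $34,653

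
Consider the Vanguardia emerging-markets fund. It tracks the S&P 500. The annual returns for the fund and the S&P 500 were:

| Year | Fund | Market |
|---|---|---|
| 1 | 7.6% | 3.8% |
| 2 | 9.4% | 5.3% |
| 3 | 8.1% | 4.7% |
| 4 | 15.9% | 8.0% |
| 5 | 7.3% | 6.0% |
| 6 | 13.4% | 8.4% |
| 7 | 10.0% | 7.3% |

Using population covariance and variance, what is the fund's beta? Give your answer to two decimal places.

1.53

r̄p = 10.2429%,  r̄m = 6.2143%
Cov = Σ(rp − r̄p)(rm − r̄m) / 7 = 3.9665
Var(rm) = Σ(rm − r̄m)² / 7 = 2.5927
β = Cov / Var = 3.9665 / 2.5927 = 1.5299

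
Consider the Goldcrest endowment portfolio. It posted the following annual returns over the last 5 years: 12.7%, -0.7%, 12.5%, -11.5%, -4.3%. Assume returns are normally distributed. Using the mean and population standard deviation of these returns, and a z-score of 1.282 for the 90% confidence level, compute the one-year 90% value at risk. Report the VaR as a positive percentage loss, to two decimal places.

r̄ = (12.7 − 0.7 + 12.5 − 11.5 − 4.3) / 5 = 1.7400%
Population std dev = √[453.6320 / 5] = 9.5250%
VaR = −(r̄ − z·σ) = −(1.7400 − 1.282 × 9.5250) = −(-10.4711) = 10.4711%

10.47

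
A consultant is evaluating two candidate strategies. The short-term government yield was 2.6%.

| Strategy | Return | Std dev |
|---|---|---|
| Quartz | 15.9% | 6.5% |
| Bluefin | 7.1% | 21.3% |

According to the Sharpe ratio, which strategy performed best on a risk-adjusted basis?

Quartz

Quartz: Sharpe ratio = (15.9% − 2.6%) / 6.5% = 2.046
Bluefin: Sharpe ratio = (7.1% − 2.6%) / 21.3% = 0.211
Highest: Quartz (2.046).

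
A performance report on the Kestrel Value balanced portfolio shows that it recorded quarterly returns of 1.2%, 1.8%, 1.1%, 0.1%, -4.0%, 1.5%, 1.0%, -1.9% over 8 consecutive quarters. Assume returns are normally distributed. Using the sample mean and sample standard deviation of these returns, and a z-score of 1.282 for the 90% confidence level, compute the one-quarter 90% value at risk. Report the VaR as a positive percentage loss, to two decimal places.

2.49

Mean return r̄ = 0.80 / 8 = 0.1000%
Σ(r − r̄)² = 28.6800; sample σ = √(28.6800/7) = 2.0241%
VaR = −(r̄ − z·σ) = −(0.1000 − 1.282 × 2.0241) = −(-2.4949) = 2.4949%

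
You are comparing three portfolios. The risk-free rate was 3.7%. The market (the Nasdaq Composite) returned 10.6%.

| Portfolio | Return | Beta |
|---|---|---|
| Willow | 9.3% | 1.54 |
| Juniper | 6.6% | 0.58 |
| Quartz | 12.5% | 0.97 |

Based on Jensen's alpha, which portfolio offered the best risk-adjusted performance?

Quartz

Willow: α = 9.3% − [3.7% + 1.54 × (10.6% − 3.7%)] = -5.026
Juniper: α = 6.6% − [3.7% + 0.58 × (10.6% − 3.7%)] = -1.102
Quartz: α = 12.5% − [3.7% + 0.97 × (10.6% − 3.7%)] = 2.107
Highest: Quartz (2.107).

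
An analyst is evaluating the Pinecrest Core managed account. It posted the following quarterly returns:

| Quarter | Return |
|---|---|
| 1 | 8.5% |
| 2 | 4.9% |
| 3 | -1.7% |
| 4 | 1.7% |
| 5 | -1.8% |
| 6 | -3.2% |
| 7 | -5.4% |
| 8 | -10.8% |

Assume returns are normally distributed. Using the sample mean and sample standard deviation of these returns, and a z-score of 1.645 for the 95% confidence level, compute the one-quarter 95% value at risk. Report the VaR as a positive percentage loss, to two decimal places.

Mean return μ = -7.80 / 8 = -0.9750%
Σ(r − μ)² = 253.7150; sample σ = √(253.7150/7) = 6.0204%
VaR = −(μ − z·σ) = −(-0.9750 − 1.645 × 6.0204) = −(-10.8786) = 10.8786%

10.88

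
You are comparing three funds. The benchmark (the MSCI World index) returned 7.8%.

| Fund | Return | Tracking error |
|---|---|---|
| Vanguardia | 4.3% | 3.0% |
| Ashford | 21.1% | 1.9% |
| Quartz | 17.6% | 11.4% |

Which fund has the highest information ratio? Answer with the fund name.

Ashford

Vanguardia: IR = (4.3% − 7.8%) / 3.0% = -1.167
Ashford: IR = (21.1% − 7.8%) / 1.9% = 7.000
Quartz: IR = (17.6% − 7.8%) / 11.4% = 0.860
Highest: Ashford (7.000).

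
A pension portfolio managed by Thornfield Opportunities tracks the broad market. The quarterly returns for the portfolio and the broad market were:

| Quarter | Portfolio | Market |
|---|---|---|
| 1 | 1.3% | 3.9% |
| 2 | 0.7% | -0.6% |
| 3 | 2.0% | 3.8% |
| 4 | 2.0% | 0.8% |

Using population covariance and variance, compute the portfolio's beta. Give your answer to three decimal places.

0.133

r̄p = 1.5000%,  r̄m = 1.9750%
Cov = Σ(rp − r̄p)(rm − r̄m) / 4 = 0.5000
Var(rm) = Σ(rm − r̄m)² / 4 = 3.7619
β = Cov / Var = 0.5000 / 3.7619 = 0.1329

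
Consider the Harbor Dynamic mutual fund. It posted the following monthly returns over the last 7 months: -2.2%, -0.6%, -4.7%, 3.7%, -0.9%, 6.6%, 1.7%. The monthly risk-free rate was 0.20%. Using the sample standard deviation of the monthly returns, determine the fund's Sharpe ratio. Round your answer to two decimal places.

0.08

μ = (-2.2 − 0.6 − 4.7 + 3.7 − 0.9 + 6.6 + 1.7) / 7 = 0.5143%
Σ(r − μ)² = 86.3886; sample σ = √(86.3886/6) = 3.7945%
Sharpe = (μ − rf) / σ = (0.5143 − 0.2) / 3.7945 = 0.3143 / 3.7945 = 0.0828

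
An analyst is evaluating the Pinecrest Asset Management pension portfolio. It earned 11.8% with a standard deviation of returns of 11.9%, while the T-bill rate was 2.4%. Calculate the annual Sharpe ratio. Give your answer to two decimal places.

Sharpe = (Rp − Rf) / σp = (11.8% − 2.4%) / 11.9% = 9.40% / 11.9% = 0.7899

0.79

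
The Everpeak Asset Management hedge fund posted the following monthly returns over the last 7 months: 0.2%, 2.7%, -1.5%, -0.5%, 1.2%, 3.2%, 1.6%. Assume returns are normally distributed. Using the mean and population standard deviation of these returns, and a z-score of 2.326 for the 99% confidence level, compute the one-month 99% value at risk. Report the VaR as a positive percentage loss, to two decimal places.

r̄ = (0.2 + 2.7 − 1.5 − 0.5 + 1.2 + 3.2 + 1.6) / 7 = 0.9857%
Population std dev = √[17.2686 / 7] = 1.5707%
VaR = −(r̄ − z·σ) = −(0.9857 − 2.326 × 1.5707) = −(-2.6677) = 2.6677%

2.67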